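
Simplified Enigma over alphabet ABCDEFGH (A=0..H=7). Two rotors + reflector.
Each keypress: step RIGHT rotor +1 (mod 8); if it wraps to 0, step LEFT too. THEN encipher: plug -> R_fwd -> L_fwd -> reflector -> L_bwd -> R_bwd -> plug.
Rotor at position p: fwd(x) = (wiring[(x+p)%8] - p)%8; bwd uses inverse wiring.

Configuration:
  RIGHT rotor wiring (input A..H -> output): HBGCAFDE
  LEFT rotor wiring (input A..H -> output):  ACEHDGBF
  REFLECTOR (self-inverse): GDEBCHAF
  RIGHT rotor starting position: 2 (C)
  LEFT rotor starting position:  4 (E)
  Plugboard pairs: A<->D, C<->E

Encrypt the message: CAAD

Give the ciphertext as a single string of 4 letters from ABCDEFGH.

Char 1 ('C'): step: R->3, L=4; C->plug->E->R->B->L->C->refl->E->L'->E->R'->F->plug->F
Char 2 ('A'): step: R->4, L=4; A->plug->D->R->A->L->H->refl->F->L'->C->R'->G->plug->G
Char 3 ('A'): step: R->5, L=4; A->plug->D->R->C->L->F->refl->H->L'->A->R'->A->plug->D
Char 4 ('D'): step: R->6, L=4; D->plug->A->R->F->L->G->refl->A->L'->G->R'->B->plug->B

Answer: FGDB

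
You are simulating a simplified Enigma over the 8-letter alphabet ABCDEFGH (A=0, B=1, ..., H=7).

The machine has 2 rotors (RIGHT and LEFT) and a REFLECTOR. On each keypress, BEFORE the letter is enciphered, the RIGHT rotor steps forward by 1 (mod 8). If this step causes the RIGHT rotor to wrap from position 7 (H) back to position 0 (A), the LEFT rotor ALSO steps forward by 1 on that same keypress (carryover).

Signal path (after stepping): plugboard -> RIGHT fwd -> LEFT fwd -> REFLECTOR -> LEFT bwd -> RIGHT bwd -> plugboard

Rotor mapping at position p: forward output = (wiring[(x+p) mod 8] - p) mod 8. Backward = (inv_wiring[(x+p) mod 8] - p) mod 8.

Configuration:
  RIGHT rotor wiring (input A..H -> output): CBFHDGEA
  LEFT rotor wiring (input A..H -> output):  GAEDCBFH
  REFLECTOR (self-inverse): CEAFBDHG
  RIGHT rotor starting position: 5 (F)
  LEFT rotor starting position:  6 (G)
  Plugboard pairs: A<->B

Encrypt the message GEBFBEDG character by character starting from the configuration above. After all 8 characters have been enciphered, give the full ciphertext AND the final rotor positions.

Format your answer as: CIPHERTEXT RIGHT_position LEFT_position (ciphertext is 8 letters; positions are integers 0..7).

Char 1 ('G'): step: R->6, L=6; G->plug->G->R->F->L->F->refl->D->L'->H->R'->E->plug->E
Char 2 ('E'): step: R->7, L=6; E->plug->E->R->A->L->H->refl->G->L'->E->R'->F->plug->F
Char 3 ('B'): step: R->0, L->7 (L advanced); B->plug->A->R->C->L->B->refl->E->L'->E->R'->G->plug->G
Char 4 ('F'): step: R->1, L=7; F->plug->F->R->D->L->F->refl->D->L'->F->R'->E->plug->E
Char 5 ('B'): step: R->2, L=7; B->plug->A->R->D->L->F->refl->D->L'->F->R'->B->plug->A
Char 6 ('E'): step: R->3, L=7; E->plug->E->R->F->L->D->refl->F->L'->D->R'->C->plug->C
Char 7 ('D'): step: R->4, L=7; D->plug->D->R->E->L->E->refl->B->L'->C->R'->B->plug->A
Char 8 ('G'): step: R->5, L=7; G->plug->G->R->C->L->B->refl->E->L'->E->R'->E->plug->E
Final: ciphertext=EFGEACAE, RIGHT=5, LEFT=7

Answer: EFGEACAE 5 7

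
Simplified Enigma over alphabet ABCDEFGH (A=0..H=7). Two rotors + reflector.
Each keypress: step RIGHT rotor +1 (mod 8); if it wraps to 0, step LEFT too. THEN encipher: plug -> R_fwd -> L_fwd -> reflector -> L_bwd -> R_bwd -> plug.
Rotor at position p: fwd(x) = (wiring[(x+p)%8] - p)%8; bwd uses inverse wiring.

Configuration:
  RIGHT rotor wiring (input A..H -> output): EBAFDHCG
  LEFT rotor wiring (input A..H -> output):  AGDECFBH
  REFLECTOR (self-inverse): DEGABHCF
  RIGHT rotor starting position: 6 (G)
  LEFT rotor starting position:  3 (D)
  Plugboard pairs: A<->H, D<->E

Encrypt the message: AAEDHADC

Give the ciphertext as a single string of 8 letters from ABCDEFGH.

Answer: CGDEGGCD

Derivation:
Char 1 ('A'): step: R->7, L=3; A->plug->H->R->D->L->G->refl->C->L'->C->R'->C->plug->C
Char 2 ('A'): step: R->0, L->4 (L advanced); A->plug->H->R->G->L->H->refl->F->L'->C->R'->G->plug->G
Char 3 ('E'): step: R->1, L=4; E->plug->D->R->C->L->F->refl->H->L'->G->R'->E->plug->D
Char 4 ('D'): step: R->2, L=4; D->plug->E->R->A->L->G->refl->C->L'->F->R'->D->plug->E
Char 5 ('H'): step: R->3, L=4; H->plug->A->R->C->L->F->refl->H->L'->G->R'->G->plug->G
Char 6 ('A'): step: R->4, L=4; A->plug->H->R->B->L->B->refl->E->L'->E->R'->G->plug->G
Char 7 ('D'): step: R->5, L=4; D->plug->E->R->E->L->E->refl->B->L'->B->R'->C->plug->C
Char 8 ('C'): step: R->6, L=4; C->plug->C->R->G->L->H->refl->F->L'->C->R'->E->plug->D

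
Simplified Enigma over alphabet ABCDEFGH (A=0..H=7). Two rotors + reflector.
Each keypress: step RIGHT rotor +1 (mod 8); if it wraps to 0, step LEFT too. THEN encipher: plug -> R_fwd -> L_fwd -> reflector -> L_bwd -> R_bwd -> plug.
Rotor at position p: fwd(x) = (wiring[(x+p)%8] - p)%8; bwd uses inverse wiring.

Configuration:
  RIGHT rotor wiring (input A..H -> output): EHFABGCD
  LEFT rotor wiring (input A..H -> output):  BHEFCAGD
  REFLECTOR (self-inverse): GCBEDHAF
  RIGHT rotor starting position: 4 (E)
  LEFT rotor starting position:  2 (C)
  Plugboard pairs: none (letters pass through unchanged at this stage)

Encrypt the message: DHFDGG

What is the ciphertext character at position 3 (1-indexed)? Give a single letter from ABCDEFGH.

Char 1 ('D'): step: R->5, L=2; D->plug->D->R->H->L->F->refl->H->L'->G->R'->C->plug->C
Char 2 ('H'): step: R->6, L=2; H->plug->H->R->A->L->C->refl->B->L'->F->R'->B->plug->B
Char 3 ('F'): step: R->7, L=2; F->plug->F->R->C->L->A->refl->G->L'->D->R'->H->plug->H

H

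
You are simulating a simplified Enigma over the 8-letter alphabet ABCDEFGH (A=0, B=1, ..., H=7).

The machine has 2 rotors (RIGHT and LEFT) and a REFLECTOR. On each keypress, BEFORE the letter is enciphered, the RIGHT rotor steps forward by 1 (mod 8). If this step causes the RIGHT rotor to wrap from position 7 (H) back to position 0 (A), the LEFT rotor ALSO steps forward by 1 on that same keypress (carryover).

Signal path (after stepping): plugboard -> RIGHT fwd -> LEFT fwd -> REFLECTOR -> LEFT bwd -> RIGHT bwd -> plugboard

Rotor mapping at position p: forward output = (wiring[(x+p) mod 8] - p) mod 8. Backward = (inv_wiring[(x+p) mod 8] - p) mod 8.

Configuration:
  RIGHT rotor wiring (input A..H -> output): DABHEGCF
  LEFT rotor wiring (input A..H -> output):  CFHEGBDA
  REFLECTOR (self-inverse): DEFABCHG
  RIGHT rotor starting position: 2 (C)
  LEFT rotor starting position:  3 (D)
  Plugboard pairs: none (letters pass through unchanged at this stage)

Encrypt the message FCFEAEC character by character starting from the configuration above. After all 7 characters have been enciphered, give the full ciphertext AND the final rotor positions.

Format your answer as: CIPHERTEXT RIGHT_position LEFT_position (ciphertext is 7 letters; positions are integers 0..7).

Char 1 ('F'): step: R->3, L=3; F->plug->F->R->A->L->B->refl->E->L'->H->R'->D->plug->D
Char 2 ('C'): step: R->4, L=3; C->plug->C->R->G->L->C->refl->F->L'->E->R'->F->plug->F
Char 3 ('F'): step: R->5, L=3; F->plug->F->R->E->L->F->refl->C->L'->G->R'->D->plug->D
Char 4 ('E'): step: R->6, L=3; E->plug->E->R->D->L->A->refl->D->L'->B->R'->F->plug->F
Char 5 ('A'): step: R->7, L=3; A->plug->A->R->G->L->C->refl->F->L'->E->R'->B->plug->B
Char 6 ('E'): step: R->0, L->4 (L advanced); E->plug->E->R->E->L->G->refl->H->L'->C->R'->G->plug->G
Char 7 ('C'): step: R->1, L=4; C->plug->C->R->G->L->D->refl->A->L'->H->R'->A->plug->A
Final: ciphertext=DFDFBGA, RIGHT=1, LEFT=4

Answer: DFDFBGA 1 4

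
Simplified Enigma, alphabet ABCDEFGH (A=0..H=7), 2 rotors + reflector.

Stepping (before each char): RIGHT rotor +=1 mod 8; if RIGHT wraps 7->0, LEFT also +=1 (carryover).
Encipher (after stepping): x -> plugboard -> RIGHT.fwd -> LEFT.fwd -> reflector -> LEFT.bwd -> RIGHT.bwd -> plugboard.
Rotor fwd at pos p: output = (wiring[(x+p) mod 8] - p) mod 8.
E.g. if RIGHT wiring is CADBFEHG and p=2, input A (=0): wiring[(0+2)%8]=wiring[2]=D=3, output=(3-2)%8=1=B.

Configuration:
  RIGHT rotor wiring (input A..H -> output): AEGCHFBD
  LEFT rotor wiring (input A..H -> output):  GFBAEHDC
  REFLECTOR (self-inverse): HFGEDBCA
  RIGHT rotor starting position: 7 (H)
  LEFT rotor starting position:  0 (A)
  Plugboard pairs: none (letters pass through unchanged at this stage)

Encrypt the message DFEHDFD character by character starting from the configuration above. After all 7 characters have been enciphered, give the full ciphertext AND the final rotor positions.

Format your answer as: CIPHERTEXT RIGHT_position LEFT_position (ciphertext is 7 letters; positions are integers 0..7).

Char 1 ('D'): step: R->0, L->1 (L advanced); D->plug->D->R->C->L->H->refl->A->L'->B->R'->G->plug->G
Char 2 ('F'): step: R->1, L=1; F->plug->F->R->A->L->E->refl->D->L'->D->R'->A->plug->A
Char 3 ('E'): step: R->2, L=1; E->plug->E->R->H->L->F->refl->B->L'->G->R'->G->plug->G
Char 4 ('H'): step: R->3, L=1; H->plug->H->R->D->L->D->refl->E->L'->A->R'->E->plug->E
Char 5 ('D'): step: R->4, L=1; D->plug->D->R->H->L->F->refl->B->L'->G->R'->H->plug->H
Char 6 ('F'): step: R->5, L=1; F->plug->F->R->B->L->A->refl->H->L'->C->R'->H->plug->H
Char 7 ('D'): step: R->6, L=1; D->plug->D->R->G->L->B->refl->F->L'->H->R'->H->plug->H
Final: ciphertext=GAGEHHH, RIGHT=6, LEFT=1

Answer: GAGEHHH 6 1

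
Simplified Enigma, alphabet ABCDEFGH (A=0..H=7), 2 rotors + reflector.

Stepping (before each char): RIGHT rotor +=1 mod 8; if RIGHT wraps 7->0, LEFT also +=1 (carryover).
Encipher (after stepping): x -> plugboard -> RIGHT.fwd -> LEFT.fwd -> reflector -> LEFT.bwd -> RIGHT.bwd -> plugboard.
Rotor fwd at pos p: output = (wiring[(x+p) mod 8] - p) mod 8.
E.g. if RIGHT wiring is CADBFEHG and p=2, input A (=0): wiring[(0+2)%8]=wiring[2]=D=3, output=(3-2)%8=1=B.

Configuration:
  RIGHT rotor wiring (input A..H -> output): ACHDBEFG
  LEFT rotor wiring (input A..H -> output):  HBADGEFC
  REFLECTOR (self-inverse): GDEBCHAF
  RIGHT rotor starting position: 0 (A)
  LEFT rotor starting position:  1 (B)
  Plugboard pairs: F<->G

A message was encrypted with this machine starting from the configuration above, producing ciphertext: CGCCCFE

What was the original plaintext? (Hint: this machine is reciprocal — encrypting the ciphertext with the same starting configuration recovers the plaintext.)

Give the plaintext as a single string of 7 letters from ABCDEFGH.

Answer: FFEFDEH

Derivation:
Char 1 ('C'): step: R->1, L=1; C->plug->C->R->C->L->C->refl->E->L'->F->R'->G->plug->F
Char 2 ('G'): step: R->2, L=1; G->plug->F->R->E->L->D->refl->B->L'->G->R'->G->plug->F
Char 3 ('C'): step: R->3, L=1; C->plug->C->R->B->L->H->refl->F->L'->D->R'->E->plug->E
Char 4 ('C'): step: R->4, L=1; C->plug->C->R->B->L->H->refl->F->L'->D->R'->G->plug->F
Char 5 ('C'): step: R->5, L=1; C->plug->C->R->B->L->H->refl->F->L'->D->R'->D->plug->D
Char 6 ('F'): step: R->6, L=1; F->plug->G->R->D->L->F->refl->H->L'->B->R'->E->plug->E
Char 7 ('E'): step: R->7, L=1; E->plug->E->R->E->L->D->refl->B->L'->G->R'->H->plug->H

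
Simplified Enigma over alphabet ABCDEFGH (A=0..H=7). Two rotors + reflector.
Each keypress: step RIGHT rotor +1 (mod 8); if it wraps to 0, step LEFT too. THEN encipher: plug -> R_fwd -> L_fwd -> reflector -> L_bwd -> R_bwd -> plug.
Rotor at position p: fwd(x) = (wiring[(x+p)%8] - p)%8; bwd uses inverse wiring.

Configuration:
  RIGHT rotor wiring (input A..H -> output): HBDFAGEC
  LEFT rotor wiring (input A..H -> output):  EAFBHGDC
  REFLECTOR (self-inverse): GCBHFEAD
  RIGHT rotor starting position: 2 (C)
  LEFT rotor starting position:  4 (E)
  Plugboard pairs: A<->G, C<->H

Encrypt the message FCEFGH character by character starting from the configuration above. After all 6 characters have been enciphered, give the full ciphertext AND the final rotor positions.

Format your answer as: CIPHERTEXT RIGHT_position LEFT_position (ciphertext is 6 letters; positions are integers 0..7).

Char 1 ('F'): step: R->3, L=4; F->plug->F->R->E->L->A->refl->G->L'->D->R'->C->plug->H
Char 2 ('C'): step: R->4, L=4; C->plug->H->R->B->L->C->refl->B->L'->G->R'->D->plug->D
Char 3 ('E'): step: R->5, L=4; E->plug->E->R->E->L->A->refl->G->L'->D->R'->H->plug->C
Char 4 ('F'): step: R->6, L=4; F->plug->F->R->H->L->F->refl->E->L'->F->R'->E->plug->E
Char 5 ('G'): step: R->7, L=4; G->plug->A->R->D->L->G->refl->A->L'->E->R'->D->plug->D
Char 6 ('H'): step: R->0, L->5 (L advanced); H->plug->C->R->D->L->H->refl->D->L'->E->R'->G->plug->A
Final: ciphertext=HDCEDA, RIGHT=0, LEFT=5

Answer: HDCEDA 0 5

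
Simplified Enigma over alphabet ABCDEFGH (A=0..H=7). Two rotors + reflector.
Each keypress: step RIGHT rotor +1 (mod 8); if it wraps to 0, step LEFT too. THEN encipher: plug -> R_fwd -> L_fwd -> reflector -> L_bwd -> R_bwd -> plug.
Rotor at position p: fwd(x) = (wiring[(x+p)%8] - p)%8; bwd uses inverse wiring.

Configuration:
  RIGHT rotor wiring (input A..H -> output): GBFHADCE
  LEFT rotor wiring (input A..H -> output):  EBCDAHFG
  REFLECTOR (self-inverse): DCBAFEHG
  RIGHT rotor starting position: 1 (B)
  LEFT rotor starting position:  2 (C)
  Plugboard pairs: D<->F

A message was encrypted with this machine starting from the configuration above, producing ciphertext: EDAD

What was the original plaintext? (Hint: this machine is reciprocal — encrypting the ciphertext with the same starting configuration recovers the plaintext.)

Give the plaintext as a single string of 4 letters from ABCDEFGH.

Answer: GBFE

Derivation:
Char 1 ('E'): step: R->2, L=2; E->plug->E->R->A->L->A->refl->D->L'->E->R'->G->plug->G
Char 2 ('D'): step: R->3, L=2; D->plug->F->R->D->L->F->refl->E->L'->F->R'->B->plug->B
Char 3 ('A'): step: R->4, L=2; A->plug->A->R->E->L->D->refl->A->L'->A->R'->D->plug->F
Char 4 ('D'): step: R->5, L=2; D->plug->F->R->A->L->A->refl->D->L'->E->R'->E->plug->E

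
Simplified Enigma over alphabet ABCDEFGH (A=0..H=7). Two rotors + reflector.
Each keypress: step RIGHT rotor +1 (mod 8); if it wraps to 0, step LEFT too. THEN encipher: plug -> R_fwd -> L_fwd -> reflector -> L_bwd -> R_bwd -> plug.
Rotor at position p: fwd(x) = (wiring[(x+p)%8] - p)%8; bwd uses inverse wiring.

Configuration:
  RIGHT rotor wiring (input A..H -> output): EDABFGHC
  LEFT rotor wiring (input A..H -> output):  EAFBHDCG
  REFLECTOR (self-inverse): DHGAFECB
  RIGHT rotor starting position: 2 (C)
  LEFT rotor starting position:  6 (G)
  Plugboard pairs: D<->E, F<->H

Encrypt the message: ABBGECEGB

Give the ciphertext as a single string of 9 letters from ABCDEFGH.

Char 1 ('A'): step: R->3, L=6; A->plug->A->R->G->L->B->refl->H->L'->E->R'->D->plug->E
Char 2 ('B'): step: R->4, L=6; B->plug->B->R->C->L->G->refl->C->L'->D->R'->C->plug->C
Char 3 ('B'): step: R->5, L=6; B->plug->B->R->C->L->G->refl->C->L'->D->R'->F->plug->H
Char 4 ('G'): step: R->6, L=6; G->plug->G->R->H->L->F->refl->E->L'->A->R'->H->plug->F
Char 5 ('E'): step: R->7, L=6; E->plug->D->R->B->L->A->refl->D->L'->F->R'->B->plug->B
Char 6 ('C'): step: R->0, L->7 (L advanced); C->plug->C->R->A->L->H->refl->B->L'->C->R'->H->plug->F
Char 7 ('E'): step: R->1, L=7; E->plug->D->R->E->L->C->refl->G->L'->D->R'->H->plug->F
Char 8 ('G'): step: R->2, L=7; G->plug->G->R->C->L->B->refl->H->L'->A->R'->F->plug->H
Char 9 ('B'): step: R->3, L=7; B->plug->B->R->C->L->B->refl->H->L'->A->R'->G->plug->G

Answer: ECHFBFFHG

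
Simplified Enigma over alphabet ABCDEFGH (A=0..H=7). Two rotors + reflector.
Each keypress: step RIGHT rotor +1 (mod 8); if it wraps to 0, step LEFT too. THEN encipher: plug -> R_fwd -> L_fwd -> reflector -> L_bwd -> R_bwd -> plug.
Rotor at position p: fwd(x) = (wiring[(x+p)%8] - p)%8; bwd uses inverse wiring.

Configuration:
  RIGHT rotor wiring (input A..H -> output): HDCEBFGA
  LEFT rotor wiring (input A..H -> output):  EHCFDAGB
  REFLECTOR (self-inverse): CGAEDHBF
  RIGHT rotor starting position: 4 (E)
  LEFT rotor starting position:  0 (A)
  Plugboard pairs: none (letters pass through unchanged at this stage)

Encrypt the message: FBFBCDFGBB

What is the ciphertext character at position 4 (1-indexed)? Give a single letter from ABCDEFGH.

Char 1 ('F'): step: R->5, L=0; F->plug->F->R->F->L->A->refl->C->L'->C->R'->D->plug->D
Char 2 ('B'): step: R->6, L=0; B->plug->B->R->C->L->C->refl->A->L'->F->R'->D->plug->D
Char 3 ('F'): step: R->7, L=0; F->plug->F->R->C->L->C->refl->A->L'->F->R'->E->plug->E
Char 4 ('B'): step: R->0, L->1 (L advanced); B->plug->B->R->D->L->C->refl->A->L'->G->R'->G->plug->G

G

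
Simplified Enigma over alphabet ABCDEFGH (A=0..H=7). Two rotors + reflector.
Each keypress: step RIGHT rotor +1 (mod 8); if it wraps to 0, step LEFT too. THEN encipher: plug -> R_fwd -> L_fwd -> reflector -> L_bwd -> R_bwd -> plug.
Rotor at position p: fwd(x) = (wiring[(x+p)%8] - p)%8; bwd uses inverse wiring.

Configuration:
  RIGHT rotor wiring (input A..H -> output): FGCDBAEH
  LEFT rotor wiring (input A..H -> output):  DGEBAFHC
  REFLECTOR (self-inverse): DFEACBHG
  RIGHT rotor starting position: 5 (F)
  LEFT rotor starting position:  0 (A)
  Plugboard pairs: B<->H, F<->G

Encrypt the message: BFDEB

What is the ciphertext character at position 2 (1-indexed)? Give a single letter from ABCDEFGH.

Char 1 ('B'): step: R->6, L=0; B->plug->H->R->C->L->E->refl->C->L'->H->R'->C->plug->C
Char 2 ('F'): step: R->7, L=0; F->plug->G->R->B->L->G->refl->H->L'->G->R'->B->plug->H

H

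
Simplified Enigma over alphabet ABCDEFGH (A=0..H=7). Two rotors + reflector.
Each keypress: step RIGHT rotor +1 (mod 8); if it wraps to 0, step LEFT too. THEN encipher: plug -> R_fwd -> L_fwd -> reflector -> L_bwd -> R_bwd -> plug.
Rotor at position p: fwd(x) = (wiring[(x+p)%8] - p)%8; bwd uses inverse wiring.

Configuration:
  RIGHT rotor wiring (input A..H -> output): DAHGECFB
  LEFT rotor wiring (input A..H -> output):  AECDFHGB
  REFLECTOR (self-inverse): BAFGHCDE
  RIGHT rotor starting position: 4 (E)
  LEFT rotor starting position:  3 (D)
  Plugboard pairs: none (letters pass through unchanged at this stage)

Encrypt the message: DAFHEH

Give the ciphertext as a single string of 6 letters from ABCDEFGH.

Answer: BDCDBG

Derivation:
Char 1 ('D'): step: R->5, L=3; D->plug->D->R->G->L->B->refl->A->L'->A->R'->B->plug->B
Char 2 ('A'): step: R->6, L=3; A->plug->A->R->H->L->H->refl->E->L'->C->R'->D->plug->D
Char 3 ('F'): step: R->7, L=3; F->plug->F->R->F->L->F->refl->C->L'->B->R'->C->plug->C
Char 4 ('H'): step: R->0, L->4 (L advanced); H->plug->H->R->B->L->D->refl->G->L'->G->R'->D->plug->D
Char 5 ('E'): step: R->1, L=4; E->plug->E->R->B->L->D->refl->G->L'->G->R'->B->plug->B
Char 6 ('H'): step: R->2, L=4; H->plug->H->R->G->L->G->refl->D->L'->B->R'->G->plug->G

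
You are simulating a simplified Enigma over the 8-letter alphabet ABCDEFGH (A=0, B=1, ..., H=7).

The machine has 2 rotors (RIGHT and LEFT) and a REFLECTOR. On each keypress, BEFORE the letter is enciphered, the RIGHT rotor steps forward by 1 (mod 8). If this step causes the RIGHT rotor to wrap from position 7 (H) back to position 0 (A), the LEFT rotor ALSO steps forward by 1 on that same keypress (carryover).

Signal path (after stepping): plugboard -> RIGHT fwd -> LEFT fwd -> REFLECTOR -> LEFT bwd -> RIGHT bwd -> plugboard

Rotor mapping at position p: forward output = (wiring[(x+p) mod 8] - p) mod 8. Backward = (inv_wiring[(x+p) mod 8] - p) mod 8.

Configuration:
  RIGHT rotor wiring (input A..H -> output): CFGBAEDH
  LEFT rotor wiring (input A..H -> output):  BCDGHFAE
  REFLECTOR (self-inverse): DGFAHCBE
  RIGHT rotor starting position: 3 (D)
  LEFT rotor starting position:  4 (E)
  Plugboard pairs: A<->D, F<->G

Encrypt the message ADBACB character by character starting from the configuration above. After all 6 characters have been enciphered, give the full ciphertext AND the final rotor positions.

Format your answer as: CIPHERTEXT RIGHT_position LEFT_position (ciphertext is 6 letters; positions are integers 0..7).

Char 1 ('A'): step: R->4, L=4; A->plug->D->R->D->L->A->refl->D->L'->A->R'->B->plug->B
Char 2 ('D'): step: R->5, L=4; D->plug->A->R->H->L->C->refl->F->L'->E->R'->G->plug->F
Char 3 ('B'): step: R->6, L=4; B->plug->B->R->B->L->B->refl->G->L'->F->R'->A->plug->D
Char 4 ('A'): step: R->7, L=4; A->plug->D->R->H->L->C->refl->F->L'->E->R'->H->plug->H
Char 5 ('C'): step: R->0, L->5 (L advanced); C->plug->C->R->G->L->B->refl->G->L'->F->R'->B->plug->B
Char 6 ('B'): step: R->1, L=5; B->plug->B->R->F->L->G->refl->B->L'->G->R'->G->plug->F
Final: ciphertext=BFDHBF, RIGHT=1, LEFT=5

Answer: BFDHBF 1 5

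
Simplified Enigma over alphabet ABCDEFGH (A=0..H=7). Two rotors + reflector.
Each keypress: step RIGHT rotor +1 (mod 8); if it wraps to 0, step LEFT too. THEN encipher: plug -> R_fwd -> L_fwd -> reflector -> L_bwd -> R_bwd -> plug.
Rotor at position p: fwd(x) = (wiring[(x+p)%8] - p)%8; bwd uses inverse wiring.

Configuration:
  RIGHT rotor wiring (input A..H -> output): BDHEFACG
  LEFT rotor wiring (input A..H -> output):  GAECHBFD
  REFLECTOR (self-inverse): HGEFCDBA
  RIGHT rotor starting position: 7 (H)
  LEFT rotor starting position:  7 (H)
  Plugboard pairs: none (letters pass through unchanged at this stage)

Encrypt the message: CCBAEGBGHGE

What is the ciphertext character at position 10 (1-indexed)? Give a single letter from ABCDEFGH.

Char 1 ('C'): step: R->0, L->0 (L advanced); C->plug->C->R->H->L->D->refl->F->L'->G->R'->H->plug->H
Char 2 ('C'): step: R->1, L=0; C->plug->C->R->D->L->C->refl->E->L'->C->R'->A->plug->A
Char 3 ('B'): step: R->2, L=0; B->plug->B->R->C->L->E->refl->C->L'->D->R'->C->plug->C
Char 4 ('A'): step: R->3, L=0; A->plug->A->R->B->L->A->refl->H->L'->E->R'->H->plug->H
Char 5 ('E'): step: R->4, L=0; E->plug->E->R->F->L->B->refl->G->L'->A->R'->H->plug->H
Char 6 ('G'): step: R->5, L=0; G->plug->G->R->H->L->D->refl->F->L'->G->R'->E->plug->E
Char 7 ('B'): step: R->6, L=0; B->plug->B->R->A->L->G->refl->B->L'->F->R'->D->plug->D
Char 8 ('G'): step: R->7, L=0; G->plug->G->R->B->L->A->refl->H->L'->E->R'->C->plug->C
Char 9 ('H'): step: R->0, L->1 (L advanced); H->plug->H->R->G->L->C->refl->E->L'->F->R'->E->plug->E
Char 10 ('G'): step: R->1, L=1; G->plug->G->R->F->L->E->refl->C->L'->G->R'->B->plug->B

B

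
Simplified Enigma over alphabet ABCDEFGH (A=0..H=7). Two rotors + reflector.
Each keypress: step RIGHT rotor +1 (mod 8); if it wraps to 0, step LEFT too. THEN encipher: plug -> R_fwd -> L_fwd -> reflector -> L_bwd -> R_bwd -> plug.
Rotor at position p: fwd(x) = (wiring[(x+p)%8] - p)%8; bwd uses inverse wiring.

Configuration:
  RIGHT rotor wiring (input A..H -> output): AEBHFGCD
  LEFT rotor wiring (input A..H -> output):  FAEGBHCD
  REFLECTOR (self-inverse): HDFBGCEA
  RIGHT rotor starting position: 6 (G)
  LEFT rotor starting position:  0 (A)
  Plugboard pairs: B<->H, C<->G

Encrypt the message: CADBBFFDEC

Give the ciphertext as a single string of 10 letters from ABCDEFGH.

Answer: ABBCHBEGBH

Derivation:
Char 1 ('C'): step: R->7, L=0; C->plug->G->R->H->L->D->refl->B->L'->E->R'->A->plug->A
Char 2 ('A'): step: R->0, L->1 (L advanced); A->plug->A->R->A->L->H->refl->A->L'->D->R'->H->plug->B
Char 3 ('D'): step: R->1, L=1; D->plug->D->R->E->L->G->refl->E->L'->H->R'->H->plug->B
Char 4 ('B'): step: R->2, L=1; B->plug->H->R->C->L->F->refl->C->L'->G->R'->G->plug->C
Char 5 ('B'): step: R->3, L=1; B->plug->H->R->G->L->C->refl->F->L'->C->R'->B->plug->H
Char 6 ('F'): step: R->4, L=1; F->plug->F->R->A->L->H->refl->A->L'->D->R'->H->plug->B
Char 7 ('F'): step: R->5, L=1; F->plug->F->R->E->L->G->refl->E->L'->H->R'->E->plug->E
Char 8 ('D'): step: R->6, L=1; D->plug->D->R->G->L->C->refl->F->L'->C->R'->C->plug->G
Char 9 ('E'): step: R->7, L=1; E->plug->E->R->A->L->H->refl->A->L'->D->R'->H->plug->B
Char 10 ('C'): step: R->0, L->2 (L advanced); C->plug->G->R->C->L->H->refl->A->L'->E->R'->B->plug->H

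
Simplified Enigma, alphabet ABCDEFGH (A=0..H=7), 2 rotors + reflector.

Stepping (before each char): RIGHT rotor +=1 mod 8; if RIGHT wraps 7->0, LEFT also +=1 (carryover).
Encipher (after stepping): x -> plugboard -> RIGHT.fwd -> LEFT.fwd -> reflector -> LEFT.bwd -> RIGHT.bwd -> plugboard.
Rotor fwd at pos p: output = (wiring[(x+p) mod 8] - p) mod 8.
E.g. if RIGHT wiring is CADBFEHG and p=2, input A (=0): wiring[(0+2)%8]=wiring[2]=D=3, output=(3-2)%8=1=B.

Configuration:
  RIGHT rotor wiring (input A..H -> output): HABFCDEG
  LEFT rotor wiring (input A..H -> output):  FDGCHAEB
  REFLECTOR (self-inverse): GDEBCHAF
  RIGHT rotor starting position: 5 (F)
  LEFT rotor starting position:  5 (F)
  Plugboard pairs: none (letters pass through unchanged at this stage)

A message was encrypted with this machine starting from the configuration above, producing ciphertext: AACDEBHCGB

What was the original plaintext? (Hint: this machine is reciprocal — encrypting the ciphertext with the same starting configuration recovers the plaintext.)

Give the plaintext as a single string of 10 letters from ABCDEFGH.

Answer: CDHHBGAABG

Derivation:
Char 1 ('A'): step: R->6, L=5; A->plug->A->R->G->L->F->refl->H->L'->B->R'->C->plug->C
Char 2 ('A'): step: R->7, L=5; A->plug->A->R->H->L->C->refl->E->L'->C->R'->D->plug->D
Char 3 ('C'): step: R->0, L->6 (L advanced); C->plug->C->R->B->L->D->refl->B->L'->G->R'->H->plug->H
Char 4 ('D'): step: R->1, L=6; D->plug->D->R->B->L->D->refl->B->L'->G->R'->H->plug->H
Char 5 ('E'): step: R->2, L=6; E->plug->E->R->C->L->H->refl->F->L'->D->R'->B->plug->B
Char 6 ('B'): step: R->3, L=6; B->plug->B->R->H->L->C->refl->E->L'->F->R'->G->plug->G
Char 7 ('H'): step: R->4, L=6; H->plug->H->R->B->L->D->refl->B->L'->G->R'->A->plug->A
Char 8 ('C'): step: R->5, L=6; C->plug->C->R->B->L->D->refl->B->L'->G->R'->A->plug->A
Char 9 ('G'): step: R->6, L=6; G->plug->G->R->E->L->A->refl->G->L'->A->R'->B->plug->B
Char 10 ('B'): step: R->7, L=6; B->plug->B->R->A->L->G->refl->A->L'->E->R'->G->plug->G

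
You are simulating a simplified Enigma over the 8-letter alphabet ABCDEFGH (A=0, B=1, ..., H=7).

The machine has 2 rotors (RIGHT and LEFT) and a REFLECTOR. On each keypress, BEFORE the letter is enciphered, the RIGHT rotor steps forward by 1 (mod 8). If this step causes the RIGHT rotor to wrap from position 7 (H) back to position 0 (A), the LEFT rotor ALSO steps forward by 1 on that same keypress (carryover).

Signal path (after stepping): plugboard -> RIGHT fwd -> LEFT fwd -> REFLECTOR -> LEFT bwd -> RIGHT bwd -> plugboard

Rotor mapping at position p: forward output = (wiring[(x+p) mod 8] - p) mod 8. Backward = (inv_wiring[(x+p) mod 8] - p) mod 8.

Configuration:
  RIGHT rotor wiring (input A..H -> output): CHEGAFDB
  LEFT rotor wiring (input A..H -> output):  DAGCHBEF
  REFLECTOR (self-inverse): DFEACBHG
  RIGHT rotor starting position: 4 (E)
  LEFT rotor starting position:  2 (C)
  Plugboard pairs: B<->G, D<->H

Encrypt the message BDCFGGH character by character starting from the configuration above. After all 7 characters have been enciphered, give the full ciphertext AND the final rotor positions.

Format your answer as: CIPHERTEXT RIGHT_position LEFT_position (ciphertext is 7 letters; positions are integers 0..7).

Answer: HGDGAEC 3 3

Derivation:
Char 1 ('B'): step: R->5, L=2; B->plug->G->R->B->L->A->refl->D->L'->F->R'->D->plug->H
Char 2 ('D'): step: R->6, L=2; D->plug->H->R->H->L->G->refl->H->L'->D->R'->B->plug->G
Char 3 ('C'): step: R->7, L=2; C->plug->C->R->A->L->E->refl->C->L'->E->R'->H->plug->D
Char 4 ('F'): step: R->0, L->3 (L advanced); F->plug->F->R->F->L->A->refl->D->L'->H->R'->B->plug->G
Char 5 ('G'): step: R->1, L=3; G->plug->B->R->D->L->B->refl->F->L'->G->R'->A->plug->A
Char 6 ('G'): step: R->2, L=3; G->plug->B->R->E->L->C->refl->E->L'->B->R'->E->plug->E
Char 7 ('H'): step: R->3, L=3; H->plug->D->R->A->L->H->refl->G->L'->C->R'->C->plug->C
Final: ciphertext=HGDGAEC, RIGHT=3, LEFT=3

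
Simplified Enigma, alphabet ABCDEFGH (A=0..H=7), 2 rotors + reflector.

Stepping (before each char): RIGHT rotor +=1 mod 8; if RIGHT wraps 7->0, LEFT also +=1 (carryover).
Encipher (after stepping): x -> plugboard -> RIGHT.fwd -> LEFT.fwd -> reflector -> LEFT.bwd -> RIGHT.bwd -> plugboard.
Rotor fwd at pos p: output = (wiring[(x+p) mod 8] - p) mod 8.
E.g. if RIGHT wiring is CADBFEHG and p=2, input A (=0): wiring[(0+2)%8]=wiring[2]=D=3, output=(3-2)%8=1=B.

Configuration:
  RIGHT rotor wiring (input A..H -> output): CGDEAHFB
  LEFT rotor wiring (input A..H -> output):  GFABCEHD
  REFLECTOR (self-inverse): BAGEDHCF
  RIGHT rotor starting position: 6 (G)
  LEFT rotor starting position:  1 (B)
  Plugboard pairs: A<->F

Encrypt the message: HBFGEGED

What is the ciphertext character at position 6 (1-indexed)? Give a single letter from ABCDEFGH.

Char 1 ('H'): step: R->7, L=1; H->plug->H->R->G->L->C->refl->G->L'->F->R'->E->plug->E
Char 2 ('B'): step: R->0, L->2 (L advanced); B->plug->B->R->G->L->E->refl->D->L'->H->R'->F->plug->A
Char 3 ('F'): step: R->1, L=2; F->plug->A->R->F->L->B->refl->A->L'->C->R'->B->plug->B
Char 4 ('G'): step: R->2, L=2; G->plug->G->R->A->L->G->refl->C->L'->D->R'->E->plug->E
Char 5 ('E'): step: R->3, L=2; E->plug->E->R->G->L->E->refl->D->L'->H->R'->F->plug->A
Char 6 ('G'): step: R->4, L=2; G->plug->G->R->H->L->D->refl->E->L'->G->R'->E->plug->E

E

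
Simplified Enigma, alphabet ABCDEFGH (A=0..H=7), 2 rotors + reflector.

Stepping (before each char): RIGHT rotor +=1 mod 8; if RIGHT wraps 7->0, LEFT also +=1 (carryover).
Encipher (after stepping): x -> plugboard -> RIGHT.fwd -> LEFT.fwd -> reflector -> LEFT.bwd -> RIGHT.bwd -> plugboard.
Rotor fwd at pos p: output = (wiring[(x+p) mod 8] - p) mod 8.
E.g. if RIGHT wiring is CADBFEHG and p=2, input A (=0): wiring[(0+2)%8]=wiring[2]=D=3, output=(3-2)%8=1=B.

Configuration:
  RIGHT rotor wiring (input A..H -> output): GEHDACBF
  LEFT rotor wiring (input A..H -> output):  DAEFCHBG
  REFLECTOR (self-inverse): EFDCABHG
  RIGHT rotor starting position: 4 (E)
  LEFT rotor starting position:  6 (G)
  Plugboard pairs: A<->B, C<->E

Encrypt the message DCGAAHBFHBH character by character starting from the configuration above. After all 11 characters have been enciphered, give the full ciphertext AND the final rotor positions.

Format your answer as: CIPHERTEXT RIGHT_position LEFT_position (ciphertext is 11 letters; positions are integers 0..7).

Char 1 ('D'): step: R->5, L=6; D->plug->D->R->B->L->A->refl->E->L'->G->R'->G->plug->G
Char 2 ('C'): step: R->6, L=6; C->plug->E->R->B->L->A->refl->E->L'->G->R'->D->plug->D
Char 3 ('G'): step: R->7, L=6; G->plug->G->R->D->L->C->refl->D->L'->A->R'->D->plug->D
Char 4 ('A'): step: R->0, L->7 (L advanced); A->plug->B->R->E->L->G->refl->H->L'->A->R'->E->plug->C
Char 5 ('A'): step: R->1, L=7; A->plug->B->R->G->L->A->refl->E->L'->B->R'->E->plug->C
Char 6 ('H'): step: R->2, L=7; H->plug->H->R->C->L->B->refl->F->L'->D->R'->F->plug->F
Char 7 ('B'): step: R->3, L=7; B->plug->A->R->A->L->H->refl->G->L'->E->R'->H->plug->H
Char 8 ('F'): step: R->4, L=7; F->plug->F->R->A->L->H->refl->G->L'->E->R'->A->plug->B
Char 9 ('H'): step: R->5, L=7; H->plug->H->R->D->L->F->refl->B->L'->C->R'->F->plug->F
Char 10 ('B'): step: R->6, L=7; B->plug->A->R->D->L->F->refl->B->L'->C->R'->G->plug->G
Char 11 ('H'): step: R->7, L=7; H->plug->H->R->C->L->B->refl->F->L'->D->R'->G->plug->G
Final: ciphertext=GDDCCFHBFGG, RIGHT=7, LEFT=7

Answer: GDDCCFHBFGG 7 7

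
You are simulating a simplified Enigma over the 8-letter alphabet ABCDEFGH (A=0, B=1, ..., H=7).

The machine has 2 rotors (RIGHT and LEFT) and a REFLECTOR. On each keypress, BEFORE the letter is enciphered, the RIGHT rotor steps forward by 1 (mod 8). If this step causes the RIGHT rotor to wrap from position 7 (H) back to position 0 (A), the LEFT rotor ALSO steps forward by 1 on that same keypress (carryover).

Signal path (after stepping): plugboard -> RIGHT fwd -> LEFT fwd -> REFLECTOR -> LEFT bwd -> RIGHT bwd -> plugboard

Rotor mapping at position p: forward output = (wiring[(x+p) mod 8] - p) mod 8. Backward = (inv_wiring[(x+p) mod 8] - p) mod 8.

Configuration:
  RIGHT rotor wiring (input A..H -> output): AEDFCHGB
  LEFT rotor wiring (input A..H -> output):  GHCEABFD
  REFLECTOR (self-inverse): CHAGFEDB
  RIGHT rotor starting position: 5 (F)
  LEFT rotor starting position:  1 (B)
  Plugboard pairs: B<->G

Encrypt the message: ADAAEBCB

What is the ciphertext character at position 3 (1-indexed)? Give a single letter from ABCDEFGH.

Char 1 ('A'): step: R->6, L=1; A->plug->A->R->A->L->G->refl->D->L'->C->R'->C->plug->C
Char 2 ('D'): step: R->7, L=1; D->plug->D->R->E->L->A->refl->C->L'->G->R'->E->plug->E
Char 3 ('A'): step: R->0, L->2 (L advanced); A->plug->A->R->A->L->A->refl->C->L'->B->R'->H->plug->H

H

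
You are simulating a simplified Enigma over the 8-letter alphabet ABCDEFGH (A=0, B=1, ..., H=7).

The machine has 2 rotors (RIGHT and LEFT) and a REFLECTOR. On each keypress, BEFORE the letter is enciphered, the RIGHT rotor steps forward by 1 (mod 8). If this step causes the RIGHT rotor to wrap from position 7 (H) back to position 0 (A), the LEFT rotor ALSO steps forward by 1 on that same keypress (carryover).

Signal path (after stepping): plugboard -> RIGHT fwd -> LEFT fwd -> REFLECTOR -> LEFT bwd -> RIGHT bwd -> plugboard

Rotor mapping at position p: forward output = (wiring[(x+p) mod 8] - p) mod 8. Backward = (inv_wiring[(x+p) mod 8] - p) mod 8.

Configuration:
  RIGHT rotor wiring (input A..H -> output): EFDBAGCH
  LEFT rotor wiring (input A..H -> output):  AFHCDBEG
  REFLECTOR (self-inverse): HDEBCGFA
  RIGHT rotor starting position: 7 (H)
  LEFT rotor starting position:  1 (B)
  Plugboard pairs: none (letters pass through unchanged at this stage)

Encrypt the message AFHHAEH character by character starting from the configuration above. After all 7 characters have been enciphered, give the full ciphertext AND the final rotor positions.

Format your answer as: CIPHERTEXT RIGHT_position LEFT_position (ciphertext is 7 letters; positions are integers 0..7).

Char 1 ('A'): step: R->0, L->2 (L advanced); A->plug->A->R->E->L->C->refl->E->L'->F->R'->B->plug->B
Char 2 ('F'): step: R->1, L=2; F->plug->F->R->B->L->A->refl->H->L'->D->R'->H->plug->H
Char 3 ('H'): step: R->2, L=2; H->plug->H->R->D->L->H->refl->A->L'->B->R'->A->plug->A
Char 4 ('H'): step: R->3, L=2; H->plug->H->R->A->L->F->refl->G->L'->G->R'->A->plug->A
Char 5 ('A'): step: R->4, L=2; A->plug->A->R->E->L->C->refl->E->L'->F->R'->H->plug->H
Char 6 ('E'): step: R->5, L=2; E->plug->E->R->A->L->F->refl->G->L'->G->R'->F->plug->F
Char 7 ('H'): step: R->6, L=2; H->plug->H->R->A->L->F->refl->G->L'->G->R'->C->plug->C
Final: ciphertext=BHAAHFC, RIGHT=6, LEFT=2

Answer: BHAAHFC 6 2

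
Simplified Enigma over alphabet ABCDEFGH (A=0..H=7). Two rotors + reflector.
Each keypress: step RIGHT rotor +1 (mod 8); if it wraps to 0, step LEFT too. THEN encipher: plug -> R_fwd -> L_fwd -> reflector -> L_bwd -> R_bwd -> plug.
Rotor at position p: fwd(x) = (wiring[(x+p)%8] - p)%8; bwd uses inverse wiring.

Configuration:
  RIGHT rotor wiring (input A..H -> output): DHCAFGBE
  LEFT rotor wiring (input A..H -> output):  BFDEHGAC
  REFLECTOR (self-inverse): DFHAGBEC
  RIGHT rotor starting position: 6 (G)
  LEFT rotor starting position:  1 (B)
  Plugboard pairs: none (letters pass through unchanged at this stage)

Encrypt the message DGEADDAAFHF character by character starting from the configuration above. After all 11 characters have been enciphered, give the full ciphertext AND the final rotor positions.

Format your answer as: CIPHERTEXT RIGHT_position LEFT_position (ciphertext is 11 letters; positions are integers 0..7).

Char 1 ('D'): step: R->7, L=1; D->plug->D->R->D->L->G->refl->E->L'->A->R'->C->plug->C
Char 2 ('G'): step: R->0, L->2 (L advanced); G->plug->G->R->B->L->C->refl->H->L'->G->R'->F->plug->F
Char 3 ('E'): step: R->1, L=2; E->plug->E->R->F->L->A->refl->D->L'->H->R'->C->plug->C
Char 4 ('A'): step: R->2, L=2; A->plug->A->R->A->L->B->refl->F->L'->C->R'->F->plug->F
Char 5 ('D'): step: R->3, L=2; D->plug->D->R->G->L->H->refl->C->L'->B->R'->E->plug->E
Char 6 ('D'): step: R->4, L=2; D->plug->D->R->A->L->B->refl->F->L'->C->R'->B->plug->B
Char 7 ('A'): step: R->5, L=2; A->plug->A->R->B->L->C->refl->H->L'->G->R'->D->plug->D
Char 8 ('A'): step: R->6, L=2; A->plug->A->R->D->L->E->refl->G->L'->E->R'->E->plug->E
Char 9 ('F'): step: R->7, L=2; F->plug->F->R->G->L->H->refl->C->L'->B->R'->E->plug->E
Char 10 ('H'): step: R->0, L->3 (L advanced); H->plug->H->R->E->L->H->refl->C->L'->G->R'->F->plug->F
Char 11 ('F'): step: R->1, L=3; F->plug->F->R->A->L->B->refl->F->L'->D->R'->G->plug->G
Final: ciphertext=CFCFEBDEEFG, RIGHT=1, LEFT=3

Answer: CFCFEBDEEFG 1 3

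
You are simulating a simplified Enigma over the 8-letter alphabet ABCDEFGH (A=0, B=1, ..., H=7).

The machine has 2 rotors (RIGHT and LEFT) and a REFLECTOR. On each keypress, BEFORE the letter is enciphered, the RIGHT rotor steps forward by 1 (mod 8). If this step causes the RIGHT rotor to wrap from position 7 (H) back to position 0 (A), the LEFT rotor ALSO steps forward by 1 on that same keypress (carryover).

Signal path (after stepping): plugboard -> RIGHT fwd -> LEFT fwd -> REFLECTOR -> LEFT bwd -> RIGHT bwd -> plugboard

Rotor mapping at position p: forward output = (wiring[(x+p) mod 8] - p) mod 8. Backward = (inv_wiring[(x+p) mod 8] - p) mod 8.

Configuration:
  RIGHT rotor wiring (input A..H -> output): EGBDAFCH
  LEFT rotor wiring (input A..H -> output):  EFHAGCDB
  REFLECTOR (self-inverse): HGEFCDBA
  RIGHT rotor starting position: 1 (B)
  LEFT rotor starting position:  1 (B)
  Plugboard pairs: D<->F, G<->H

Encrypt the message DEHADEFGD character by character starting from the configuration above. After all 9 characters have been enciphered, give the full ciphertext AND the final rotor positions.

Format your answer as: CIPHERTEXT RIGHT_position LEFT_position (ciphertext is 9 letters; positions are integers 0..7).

Char 1 ('D'): step: R->2, L=1; D->plug->F->R->F->L->C->refl->E->L'->A->R'->E->plug->E
Char 2 ('E'): step: R->3, L=1; E->plug->E->R->E->L->B->refl->G->L'->B->R'->F->plug->D
Char 3 ('H'): step: R->4, L=1; H->plug->G->R->F->L->C->refl->E->L'->A->R'->E->plug->E
Char 4 ('A'): step: R->5, L=1; A->plug->A->R->A->L->E->refl->C->L'->F->R'->B->plug->B
Char 5 ('D'): step: R->6, L=1; D->plug->F->R->F->L->C->refl->E->L'->A->R'->D->plug->F
Char 6 ('E'): step: R->7, L=1; E->plug->E->R->E->L->B->refl->G->L'->B->R'->F->plug->D
Char 7 ('F'): step: R->0, L->2 (L advanced); F->plug->D->R->D->L->A->refl->H->L'->F->R'->F->plug->D
Char 8 ('G'): step: R->1, L=2; G->plug->H->R->D->L->A->refl->H->L'->F->R'->A->plug->A
Char 9 ('D'): step: R->2, L=2; D->plug->F->R->F->L->H->refl->A->L'->D->R'->D->plug->F
Final: ciphertext=EDEBFDDAF, RIGHT=2, LEFT=2

Answer: EDEBFDDAF 2 2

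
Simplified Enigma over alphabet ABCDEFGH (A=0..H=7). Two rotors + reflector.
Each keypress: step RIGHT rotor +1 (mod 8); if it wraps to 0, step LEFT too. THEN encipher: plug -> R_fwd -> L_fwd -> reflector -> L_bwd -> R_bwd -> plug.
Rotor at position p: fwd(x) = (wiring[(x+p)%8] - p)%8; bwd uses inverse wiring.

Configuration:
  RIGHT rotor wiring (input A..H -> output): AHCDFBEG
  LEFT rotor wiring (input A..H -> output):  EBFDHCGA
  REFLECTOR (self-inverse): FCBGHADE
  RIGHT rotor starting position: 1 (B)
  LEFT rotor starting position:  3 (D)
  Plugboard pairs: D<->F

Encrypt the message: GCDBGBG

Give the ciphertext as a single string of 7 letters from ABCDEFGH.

Answer: CEGDDGE

Derivation:
Char 1 ('G'): step: R->2, L=3; G->plug->G->R->G->L->G->refl->D->L'->D->R'->C->plug->C
Char 2 ('C'): step: R->3, L=3; C->plug->C->R->G->L->G->refl->D->L'->D->R'->E->plug->E
Char 3 ('D'): step: R->4, L=3; D->plug->F->R->D->L->D->refl->G->L'->G->R'->G->plug->G
Char 4 ('B'): step: R->5, L=3; B->plug->B->R->H->L->C->refl->B->L'->F->R'->F->plug->D
Char 5 ('G'): step: R->6, L=3; G->plug->G->R->H->L->C->refl->B->L'->F->R'->F->plug->D
Char 6 ('B'): step: R->7, L=3; B->plug->B->R->B->L->E->refl->H->L'->C->R'->G->plug->G
Char 7 ('G'): step: R->0, L->4 (L advanced); G->plug->G->R->E->L->A->refl->F->L'->F->R'->E->plug->E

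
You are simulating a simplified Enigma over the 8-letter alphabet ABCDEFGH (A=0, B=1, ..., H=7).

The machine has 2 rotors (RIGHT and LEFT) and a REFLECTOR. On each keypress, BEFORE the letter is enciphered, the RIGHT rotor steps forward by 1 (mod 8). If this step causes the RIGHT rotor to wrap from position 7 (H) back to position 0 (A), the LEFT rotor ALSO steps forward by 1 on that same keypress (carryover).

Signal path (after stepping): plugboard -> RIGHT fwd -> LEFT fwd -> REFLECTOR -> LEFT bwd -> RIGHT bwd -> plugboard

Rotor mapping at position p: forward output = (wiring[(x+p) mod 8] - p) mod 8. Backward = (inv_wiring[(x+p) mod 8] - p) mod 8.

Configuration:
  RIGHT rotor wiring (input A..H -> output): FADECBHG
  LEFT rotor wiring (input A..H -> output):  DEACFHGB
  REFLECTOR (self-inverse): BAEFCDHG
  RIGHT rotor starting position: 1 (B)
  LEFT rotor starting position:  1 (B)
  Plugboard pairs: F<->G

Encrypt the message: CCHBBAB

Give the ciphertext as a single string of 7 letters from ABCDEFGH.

Answer: EGBGEGA

Derivation:
Char 1 ('C'): step: R->2, L=1; C->plug->C->R->A->L->D->refl->F->L'->F->R'->E->plug->E
Char 2 ('C'): step: R->3, L=1; C->plug->C->R->G->L->A->refl->B->L'->C->R'->F->plug->G
Char 3 ('H'): step: R->4, L=1; H->plug->H->R->A->L->D->refl->F->L'->F->R'->B->plug->B
Char 4 ('B'): step: R->5, L=1; B->plug->B->R->C->L->B->refl->A->L'->G->R'->F->plug->G
Char 5 ('B'): step: R->6, L=1; B->plug->B->R->A->L->D->refl->F->L'->F->R'->E->plug->E
Char 6 ('A'): step: R->7, L=1; A->plug->A->R->H->L->C->refl->E->L'->D->R'->F->plug->G
Char 7 ('B'): step: R->0, L->2 (L advanced); B->plug->B->R->A->L->G->refl->H->L'->F->R'->A->plug->A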